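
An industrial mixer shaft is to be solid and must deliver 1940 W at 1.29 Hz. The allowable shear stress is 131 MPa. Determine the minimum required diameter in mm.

ω = 2π·1.29 = 8.105 rad/s, so T = P/ω = 1940 / 8.105 = 239.3 N·m.
For a solid shaft τ_max = 16T/(πd³), so d = (16T/(π τ_allow))^(1/3) = (16·239.3/(π·1.31×10^8))^(1/3) = 0.02103 m.

21.0 mm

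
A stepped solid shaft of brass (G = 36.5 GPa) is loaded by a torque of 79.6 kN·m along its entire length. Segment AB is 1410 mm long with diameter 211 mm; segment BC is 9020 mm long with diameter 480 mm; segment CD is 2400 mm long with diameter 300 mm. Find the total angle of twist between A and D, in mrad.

J_AB = π(0.211)⁴/32 = 1.95×10^-4 m⁴; J_BC = π(0.480)⁴/32 = 5.21×10^-3 m⁴; J_CD = π(0.300)⁴/32 = 7.95×10^-4 m⁴.
θ = (T/G)·Σ L_i/J_i = (79600/36.5×10⁹)·(1.41/1.95×10^-4 + 9.02/5.21×10^-3 + 2.40/7.95×10^-4) = 0.02616 rad.

26.2 mrad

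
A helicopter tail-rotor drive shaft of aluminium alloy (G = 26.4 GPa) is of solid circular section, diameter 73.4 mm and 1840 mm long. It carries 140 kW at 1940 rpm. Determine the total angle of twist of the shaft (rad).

0.0169 rad

ω = 2π·1940/60 = 203.2 rad/s, so T = P/ω = 140×10³ / 203.2 = 689.1 N·m.
J = πd⁴/32 = π(0.0734)⁴/32 = 2.850×10^-6 m⁴.
θ = T·L/(G·J) = 689.1 × 1.84 / (26.4×10⁹ × 2.850×10^-6) = 0.01685 rad.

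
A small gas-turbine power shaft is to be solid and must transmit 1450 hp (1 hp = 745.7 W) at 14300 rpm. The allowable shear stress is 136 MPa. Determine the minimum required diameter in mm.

30.0 mm

ω = 2π·14300/60 = 1497 rad/s, so T = P/ω = 1450×745.7 / 1497 = 722.1 N·m.
For a solid shaft τ_max = 16T/(πd³), so d = (16T/(π τ_allow))^(1/3) = (16·722.1/(π·1.36×10^8))^(1/3) = 0.03001 m.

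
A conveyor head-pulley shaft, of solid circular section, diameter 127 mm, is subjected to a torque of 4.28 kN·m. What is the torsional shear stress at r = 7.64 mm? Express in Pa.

1.28e6 Pa

J = πd⁴/32 = π(0.127)⁴/32 = 2.554×10^-5 m⁴.
Shear stress varies linearly with radius: τ = T·r/J = 4280 × 0.00764 / 2.554×10^-5 = 1.280×10^6 Pa.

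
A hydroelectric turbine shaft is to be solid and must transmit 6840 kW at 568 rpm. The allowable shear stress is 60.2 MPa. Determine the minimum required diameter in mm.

213 mm

ω = 2π·568/60 = 59.48 rad/s, so T = P/ω = 6840×10³ / 59.48 = 115000 N·m.
For a solid shaft τ_max = 16T/(πd³), so d = (16T/(π τ_allow))^(1/3) = (16·115000/(π·6.02×10^7))^(1/3) = 0.2135 m.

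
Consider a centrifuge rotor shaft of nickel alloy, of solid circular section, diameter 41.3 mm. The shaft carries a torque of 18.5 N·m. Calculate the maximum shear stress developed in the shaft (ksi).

J = πd⁴/32 = π(0.0413)⁴/32 = 2.856×10^-7 m⁴.
τ_max = T·r/J = 18.50 × 0.0206 / 2.856×10^-7 = 1.337×10^6 Pa.

0.194 ksi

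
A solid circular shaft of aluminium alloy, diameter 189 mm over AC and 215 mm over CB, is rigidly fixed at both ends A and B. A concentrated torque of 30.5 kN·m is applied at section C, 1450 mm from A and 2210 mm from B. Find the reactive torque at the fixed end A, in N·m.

14500 N·m

Compatibility: T_A·a/J_AC = T_B·b/J_CB with T_A + T_B = T₀.
J_AC = 1.25×10^-4 m⁴, J_CB = 2.10×10^-4 m⁴, so T_A = T₀·(J_AC/a)/((J_AC/a)+(J_CB/b)) = 14530 N·m, T_B = 15970 N·m.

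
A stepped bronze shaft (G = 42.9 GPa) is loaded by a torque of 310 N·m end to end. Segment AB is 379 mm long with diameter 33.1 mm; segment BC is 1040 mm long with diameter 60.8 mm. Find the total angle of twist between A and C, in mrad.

J_AB = π(0.0331)⁴/32 = 1.18×10^-7 m⁴; J_BC = π(0.0608)⁴/32 = 1.34×10^-6 m⁴.
θ = (T/G)·Σ L_i/J_i = (310.0/42.9×10⁹)·(0.379/1.18×10^-7 + 1.04/1.34×10^-6) = 0.02884 rad.

28.8 mrad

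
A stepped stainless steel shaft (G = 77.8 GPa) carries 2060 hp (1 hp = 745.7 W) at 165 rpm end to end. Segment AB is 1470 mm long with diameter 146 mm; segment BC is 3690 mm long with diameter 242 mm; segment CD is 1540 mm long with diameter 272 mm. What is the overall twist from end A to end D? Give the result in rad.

ω = 2π·165/60 = 17.28 rad/s, so T = P/ω = 2060×745.7 / 17.28 = 88900 N·m.
J_AB = π(0.146)⁴/32 = 4.46×10^-5 m⁴; J_BC = π(0.242)⁴/32 = 3.37×10^-4 m⁴; J_CD = π(0.272)⁴/32 = 5.37×10^-4 m⁴.
θ = (T/G)·Σ L_i/J_i = (88900/77.8×10⁹)·(1.47/4.46×10^-5 + 3.69/3.37×10^-4 + 1.54/5.37×10^-4) = 0.05345 rad.

0.0535 rad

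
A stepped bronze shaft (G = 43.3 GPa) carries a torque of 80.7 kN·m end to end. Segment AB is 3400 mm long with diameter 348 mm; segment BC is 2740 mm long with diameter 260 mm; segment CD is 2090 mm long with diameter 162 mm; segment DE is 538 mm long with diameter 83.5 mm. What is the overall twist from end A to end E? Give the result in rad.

0.283 rad

J_AB = π(0.348)⁴/32 = 1.44×10^-3 m⁴; J_BC = π(0.260)⁴/32 = 4.49×10^-4 m⁴; J_CD = π(0.162)⁴/32 = 6.76×10^-5 m⁴; J_DE = π(0.0835)⁴/32 = 4.77×10^-6 m⁴.
θ = (T/G)·Σ L_i/J_i = (80700/43.3×10⁹)·(3.40/1.44×10^-3 + 2.74/4.49×10^-4 + 2.09/6.76×10^-5 + 0.538/4.77×10^-6) = 0.2835 rad.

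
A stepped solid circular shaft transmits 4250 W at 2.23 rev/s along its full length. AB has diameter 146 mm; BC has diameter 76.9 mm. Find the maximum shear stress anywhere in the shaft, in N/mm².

ω = 2π·2.23 = 14.01 rad/s, so T = P/ω = 4250 / 14.01 = 303.3 N·m.
Under the same torque, τ_max = 16T/(πd³) is largest where d is smallest — segment BC (d = 76.9 mm).
τ_max = 16·303.3/(π·(0.0769)³) = 3.397×10^6 Pa.

3.40 N/mm²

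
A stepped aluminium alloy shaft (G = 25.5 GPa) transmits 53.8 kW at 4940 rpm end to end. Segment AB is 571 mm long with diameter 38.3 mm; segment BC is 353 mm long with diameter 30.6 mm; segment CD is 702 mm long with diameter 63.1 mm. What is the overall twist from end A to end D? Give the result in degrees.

1.70°

ω = 2π·4940/60 = 517.3 rad/s, so T = P/ω = 53.8×10³ / 517.3 = 104.0 N·m.
J_AB = π(0.0383)⁴/32 = 2.11×10^-7 m⁴; J_BC = π(0.0306)⁴/32 = 8.61×10^-8 m⁴; J_CD = π(0.0631)⁴/32 = 1.56×10^-6 m⁴.
θ = (T/G)·Σ L_i/J_i = (104.0/25.5×10⁹)·(0.571/2.11×10^-7 + 0.353/8.61×10^-8 + 0.702/1.56×10^-6) = 0.02959 rad.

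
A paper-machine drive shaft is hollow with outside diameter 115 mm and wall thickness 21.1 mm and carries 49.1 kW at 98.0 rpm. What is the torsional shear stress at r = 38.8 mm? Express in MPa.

ω = 2π·98.0/60 = 10.26 rad/s, so T = P/ω = 49.1×10³ / 10.26 = 4784 N·m.
J = π(d_o⁴ − d_i⁴)/32 = π(0.115⁴ − 0.0728⁴)/32 = 1.441×10^-5 m⁴.
Shear stress varies linearly with radius: τ = T·r/J = 4784 × 0.0388 / 1.441×10^-5 = 1.288×10^7 Pa.

12.9 MPa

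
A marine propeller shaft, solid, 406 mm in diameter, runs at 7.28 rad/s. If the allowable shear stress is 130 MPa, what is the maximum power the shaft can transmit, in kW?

J = πd⁴/32 = π(0.406)⁴/32 = 2.667×10^-3 m⁴.
T_max = τ_allow·J/r = 1.30×10^8 × 2.667×10^-3 / 0.203 = 1.708e6 N·m.
ω = 7.28 rad/s, so P_max = T_max·ω = 1.244×10^7 W.

12400 kW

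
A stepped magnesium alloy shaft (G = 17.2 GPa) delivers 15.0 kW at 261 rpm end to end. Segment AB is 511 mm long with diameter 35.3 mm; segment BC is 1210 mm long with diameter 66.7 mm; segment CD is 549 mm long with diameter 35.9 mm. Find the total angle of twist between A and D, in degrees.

13.4°

ω = 2π·261/60 = 27.33 rad/s, so T = P/ω = 15.0×10³ / 27.33 = 548.8 N·m.
J_AB = π(0.0353)⁴/32 = 1.52×10^-7 m⁴; J_BC = π(0.0667)⁴/32 = 1.94×10^-6 m⁴; J_CD = π(0.0359)⁴/32 = 1.63×10^-7 m⁴.
θ = (T/G)·Σ L_i/J_i = (548.8/17.2×10⁹)·(0.511/1.52×10^-7 + 1.21/1.94×10^-6 + 0.549/1.63×10^-7) = 0.2342 rad.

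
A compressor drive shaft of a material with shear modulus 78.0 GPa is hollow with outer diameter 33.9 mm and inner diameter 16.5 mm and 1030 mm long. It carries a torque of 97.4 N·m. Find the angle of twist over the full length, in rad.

J = π(d_o⁴ − d_i⁴)/32 = π(0.0339⁴ − 0.0165⁴)/32 = 1.224×10^-7 m⁴.
θ = T·L/(G·J) = 97.40 × 1.03 / (78.0×10⁹ × 1.224×10^-7) = 0.01051 rad.

0.0105 rad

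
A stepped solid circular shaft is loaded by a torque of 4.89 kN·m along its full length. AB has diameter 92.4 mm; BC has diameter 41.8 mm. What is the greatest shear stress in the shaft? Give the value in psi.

Under the same torque, τ_max = 16T/(πd³) is largest where d is smallest — segment BC (d = 41.8 mm).
τ_max = 16·4890/(π·(0.0418)³) = 3.410×10^8 Pa.

49500 psi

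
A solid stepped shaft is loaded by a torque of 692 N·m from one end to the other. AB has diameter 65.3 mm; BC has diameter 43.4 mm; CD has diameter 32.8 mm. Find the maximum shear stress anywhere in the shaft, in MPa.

99.9 MPa

Under the same torque, τ_max = 16T/(πd³) is largest where d is smallest — segment CD (d = 32.8 mm).
τ_max = 16·692.0/(π·(0.0328)³) = 9.987×10^7 Pa.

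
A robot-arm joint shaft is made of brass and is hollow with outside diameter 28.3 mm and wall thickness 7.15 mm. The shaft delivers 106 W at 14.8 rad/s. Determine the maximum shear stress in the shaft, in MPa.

ω = 14.8 rad/s, so T = P/ω = 106 / 14.80 = 7.162 N·m.
J = π(d_o⁴ − d_i⁴)/32 = π(0.0283⁴ − 0.0140⁴)/32 = 5.920×10^-8 m⁴.
τ_max = T·r/J = 7.162 × 0.0142 / 5.920×10^-8 = 1.712×10^6 Pa.

1.71 MPa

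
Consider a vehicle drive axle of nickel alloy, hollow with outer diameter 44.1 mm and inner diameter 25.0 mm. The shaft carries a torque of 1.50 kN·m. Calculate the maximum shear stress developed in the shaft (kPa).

J = π(d_o⁴ − d_i⁴)/32 = π(0.0441⁴ − 0.0250⁴)/32 = 3.330×10^-7 m⁴.
τ_max = T·r/J = 1500 × 0.0221 / 3.330×10^-7 = 9.933×10^7 Pa.

99300 kPa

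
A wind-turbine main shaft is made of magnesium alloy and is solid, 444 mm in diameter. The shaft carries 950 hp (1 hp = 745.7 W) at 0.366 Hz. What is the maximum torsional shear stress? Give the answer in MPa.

ω = 2π·0.366 = 2.300 rad/s, so T = P/ω = 950×745.7 / 2.300 = 308100 N·m.
J = πd⁴/32 = π(0.444)⁴/32 = 3.815×10^-3 m⁴.
τ_max = T·r/J = 308100 × 0.222 / 3.815×10^-3 = 1.792×10^7 Pa.

17.9 MPa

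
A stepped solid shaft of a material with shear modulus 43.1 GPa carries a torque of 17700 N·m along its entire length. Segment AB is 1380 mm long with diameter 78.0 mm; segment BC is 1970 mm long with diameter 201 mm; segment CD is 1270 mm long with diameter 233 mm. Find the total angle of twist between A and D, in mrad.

J_AB = π(0.0780)⁴/32 = 3.63×10^-6 m⁴; J_BC = π(0.201)⁴/32 = 1.60×10^-4 m⁴; J_CD = π(0.233)⁴/32 = 2.89×10^-4 m⁴.
θ = (T/G)·Σ L_i/J_i = (17700/43.1×10⁹)·(1.38/3.63×10^-6 + 1.97/1.60×10^-4 + 1.27/2.89×10^-4) = 0.1628 rad.

163 mrad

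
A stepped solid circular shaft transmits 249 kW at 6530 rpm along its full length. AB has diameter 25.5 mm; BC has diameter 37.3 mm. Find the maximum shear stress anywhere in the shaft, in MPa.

112 MPa

ω = 2π·6530/60 = 683.8 rad/s, so T = P/ω = 249×10³ / 683.8 = 364.1 N·m.
Under the same torque, τ_max = 16T/(πd³) is largest where d is smallest — segment AB (d = 25.5 mm).
τ_max = 16·364.1/(π·(0.0255)³) = 1.118×10^8 Pa.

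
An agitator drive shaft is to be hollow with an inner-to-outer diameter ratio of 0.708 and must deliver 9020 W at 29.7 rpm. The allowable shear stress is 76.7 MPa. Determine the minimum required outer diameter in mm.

63.6 mm

ω = 2π·29.7/60 = 3.110 rad/s, so T = P/ω = 9020 / 3.110 = 2900 N·m.
For a hollow shaft with d_i/d_o = 0.708: τ_max = 16T/(π d_o³ (1−k⁴)), so d_o = [16T/(π τ_allow (1−k⁴))]^(1/3) = [16·2900/(π·7.67×10^7·0.7487)]^(1/3) = 0.06359 m.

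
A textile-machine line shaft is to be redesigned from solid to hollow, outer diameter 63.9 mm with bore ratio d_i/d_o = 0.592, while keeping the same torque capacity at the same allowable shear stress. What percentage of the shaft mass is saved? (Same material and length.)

Equal τ_max and T ⇒ the solid shaft needs d_s³ = d_o³(1−k⁴), so d_s = 63.9·(1−0.592⁴)^(1/3) = 61.17 mm.
Area ratio A_h/A_s = d_o²(1−k²)/d_s² = (1−k²)/(1−k⁴)^(2/3) = 0.7088.
Mass saving = 1 − 0.7088 = 29.1 %.

29.1 %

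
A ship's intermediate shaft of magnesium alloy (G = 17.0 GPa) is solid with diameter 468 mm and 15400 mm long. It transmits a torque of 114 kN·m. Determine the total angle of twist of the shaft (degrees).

1.26°

J = πd⁴/32 = π(0.468)⁴/32 = 4.710×10^-3 m⁴.
θ = T·L/(G·J) = 114000 × 15.4 / (17.0×10⁹ × 4.710×10^-3) = 0.02193 rad.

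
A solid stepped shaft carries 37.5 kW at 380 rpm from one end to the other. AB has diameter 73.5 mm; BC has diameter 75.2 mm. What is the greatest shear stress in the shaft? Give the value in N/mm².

12.1 N/mm²

ω = 2π·380/60 = 39.79 rad/s, so T = P/ω = 37.5×10³ / 39.79 = 942.4 N·m.
Under the same torque, τ_max = 16T/(πd³) is largest where d is smallest — segment AB (d = 73.5 mm).
τ_max = 16·942.4/(π·(0.0735)³) = 1.209×10^7 Pa.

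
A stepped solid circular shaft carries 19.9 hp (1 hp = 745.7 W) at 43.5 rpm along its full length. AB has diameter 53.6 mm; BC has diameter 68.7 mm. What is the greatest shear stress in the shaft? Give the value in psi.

15600 psi

ω = 2π·43.5/60 = 4.555 rad/s, so T = P/ω = 19.9×745.7 / 4.555 = 3258 N·m.
Under the same torque, τ_max = 16T/(πd³) is largest where d is smallest — segment AB (d = 53.6 mm).
τ_max = 16·3258/(π·(0.0536)³) = 1.077×10^8 Pa.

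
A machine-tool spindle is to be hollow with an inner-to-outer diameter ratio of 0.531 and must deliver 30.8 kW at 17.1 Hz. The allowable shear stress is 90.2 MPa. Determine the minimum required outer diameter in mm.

ω = 2π·17.1 = 107.4 rad/s, so T = P/ω = 30.8×10³ / 107.4 = 286.7 N·m.
For a hollow shaft with d_i/d_o = 0.531: τ_max = 16T/(π d_o³ (1−k⁴)), so d_o = [16T/(π τ_allow (1−k⁴))]^(1/3) = [16·286.7/(π·9.02×10^7·0.9205)]^(1/3) = 0.02600 m.

26.0 mm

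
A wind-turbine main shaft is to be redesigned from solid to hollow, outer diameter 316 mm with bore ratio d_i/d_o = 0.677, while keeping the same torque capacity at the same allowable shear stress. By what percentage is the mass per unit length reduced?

36.6 %

Equal τ_max and T ⇒ the solid shaft needs d_s³ = d_o³(1−k⁴), so d_s = 316·(1−0.677⁴)^(1/3) = 292.1 mm.
Area ratio A_h/A_s = d_o²(1−k²)/d_s² = (1−k²)/(1−k⁴)^(2/3) = 0.6339.
Mass saving = 1 − 0.6339 = 36.6 %.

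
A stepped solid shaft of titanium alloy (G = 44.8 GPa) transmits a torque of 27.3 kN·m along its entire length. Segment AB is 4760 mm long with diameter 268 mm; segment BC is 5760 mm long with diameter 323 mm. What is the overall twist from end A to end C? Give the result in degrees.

J_AB = π(0.268)⁴/32 = 5.06×10^-4 m⁴; J_BC = π(0.323)⁴/32 = 1.07×10^-3 m⁴.
θ = (T/G)·Σ L_i/J_i = (27300/44.8×10⁹)·(4.76/5.06×10^-4 + 5.76/1.07×10^-3) = 9.012×10^-3 rad.

0.516°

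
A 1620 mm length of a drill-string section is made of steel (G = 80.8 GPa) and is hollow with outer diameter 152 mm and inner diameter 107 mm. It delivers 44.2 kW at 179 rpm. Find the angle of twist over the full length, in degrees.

0.0685°

ω = 2π·179/60 = 18.74 rad/s, so T = P/ω = 44.2×10³ / 18.74 = 2358 N·m.
J = π(d_o⁴ − d_i⁴)/32 = π(0.152⁴ − 0.107⁴)/32 = 3.954×10^-5 m⁴.
θ = T·L/(G·J) = 2358 × 1.62 / (80.8×10⁹ × 3.954×10^-5) = 1.196×10^-3 rad.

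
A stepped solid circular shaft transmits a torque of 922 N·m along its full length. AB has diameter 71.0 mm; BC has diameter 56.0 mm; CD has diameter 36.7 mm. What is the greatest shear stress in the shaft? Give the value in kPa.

95000 kPa

Under the same torque, τ_max = 16T/(πd³) is largest where d is smallest — segment CD (d = 36.7 mm).
τ_max = 16·922.0/(π·(0.0367)³) = 9.500×10^7 Pa.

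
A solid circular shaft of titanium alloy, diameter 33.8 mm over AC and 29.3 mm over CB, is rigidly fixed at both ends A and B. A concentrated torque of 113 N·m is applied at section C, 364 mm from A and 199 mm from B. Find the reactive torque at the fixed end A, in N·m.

Compatibility: T_A·a/J_AC = T_B·b/J_CB with T_A + T_B = T₀.
J_AC = 1.28×10^-7 m⁴, J_CB = 7.24×10^-8 m⁴, so T_A = T₀·(J_AC/a)/((J_AC/a)+(J_CB/b)) = 55.59 N·m, T_B = 57.41 N·m.

55.6 N·m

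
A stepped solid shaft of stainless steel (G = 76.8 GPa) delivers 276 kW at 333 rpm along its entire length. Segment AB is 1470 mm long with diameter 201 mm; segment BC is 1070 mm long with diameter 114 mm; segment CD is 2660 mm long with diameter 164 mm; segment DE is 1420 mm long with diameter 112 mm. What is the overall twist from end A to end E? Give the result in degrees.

ω = 2π·333/60 = 34.87 rad/s, so T = P/ω = 276×10³ / 34.87 = 7915 N·m.
J_AB = π(0.201)⁴/32 = 1.60×10^-4 m⁴; J_BC = π(0.114)⁴/32 = 1.66×10^-5 m⁴; J_CD = π(0.164)⁴/32 = 7.10×10^-5 m⁴; J_DE = π(0.112)⁴/32 = 1.54×10^-5 m⁴.
θ = (T/G)·Σ L_i/J_i = (7915/76.8×10⁹)·(1.47/1.60×10^-4 + 1.07/1.66×10^-5 + 2.66/7.10×10^-5 + 1.42/1.54×10^-5) = 0.02093 rad.

1.20°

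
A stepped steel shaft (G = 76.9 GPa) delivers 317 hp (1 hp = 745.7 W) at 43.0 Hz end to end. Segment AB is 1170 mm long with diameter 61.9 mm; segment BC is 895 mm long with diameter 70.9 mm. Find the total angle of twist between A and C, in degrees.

0.764°

ω = 2π·43.0 = 270.2 rad/s, so T = P/ω = 317×745.7 / 270.2 = 874.9 N·m.
J_AB = π(0.0619)⁴/32 = 1.44×10^-6 m⁴; J_BC = π(0.0709)⁴/32 = 2.48×10^-6 m⁴.
θ = (T/G)·Σ L_i/J_i = (874.9/76.9×10⁹)·(1.17/1.44×10^-6 + 0.895/2.48×10^-6) = 0.01334 rad.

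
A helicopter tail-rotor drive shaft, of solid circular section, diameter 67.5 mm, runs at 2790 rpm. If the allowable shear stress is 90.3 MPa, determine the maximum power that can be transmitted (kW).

1590 kW

J = πd⁴/32 = π(0.0675)⁴/32 = 2.038×10^-6 m⁴.
T_max = τ_allow·J/r = 9.03×10^7 × 2.038×10^-6 / 0.0338 = 5453 N·m.
ω = 2π·2790/60 = 292.2 rad/s, so P_max = T_max·ω = 1.593×10^6 W.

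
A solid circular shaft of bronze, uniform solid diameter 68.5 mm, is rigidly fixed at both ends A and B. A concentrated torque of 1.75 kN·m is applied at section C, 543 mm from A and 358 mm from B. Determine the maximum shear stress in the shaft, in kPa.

16700 kPa

With uniform GJ and both ends fixed, compatibility θ_AC = θ_CB gives T_A·a = T_B·b, together with T_A + T_B = T₀.
T_A = T₀·b/(a+b) = 1750·358/901.0 = 695.3 N·m; T_B = 1055 N·m.
τ in each portion: τ_AC = 1.10×10^7 Pa, τ_CB = 1.67×10^7 Pa; maximum is in CB.
τ_max = T_CB·r/J = 1055·0.0343/2.16×10^-6 = 1.671×10^7 Pa.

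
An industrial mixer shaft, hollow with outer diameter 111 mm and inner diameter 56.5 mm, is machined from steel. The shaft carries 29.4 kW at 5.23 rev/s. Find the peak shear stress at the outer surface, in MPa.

ω = 2π·5.23 = 32.86 rad/s, so T = P/ω = 29.4×10³ / 32.86 = 894.7 N·m.
J = π(d_o⁴ − d_i⁴)/32 = π(0.111⁴ − 0.0565⁴)/32 = 1.390×10^-5 m⁴.
τ_max = T·r/J = 894.7 × 0.0555 / 1.390×10^-5 = 3.571×10^6 Pa.

3.57 MPa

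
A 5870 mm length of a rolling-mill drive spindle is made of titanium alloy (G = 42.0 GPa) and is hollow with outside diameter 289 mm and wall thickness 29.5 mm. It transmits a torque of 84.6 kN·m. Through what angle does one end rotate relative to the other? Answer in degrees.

J = π(d_o⁴ − d_i⁴)/32 = π(0.289⁴ − 0.230⁴)/32 = 4.101×10^-4 m⁴.
θ = T·L/(G·J) = 84600 × 5.87 / (42.0×10⁹ × 4.101×10^-4) = 0.02883 rad.

1.65°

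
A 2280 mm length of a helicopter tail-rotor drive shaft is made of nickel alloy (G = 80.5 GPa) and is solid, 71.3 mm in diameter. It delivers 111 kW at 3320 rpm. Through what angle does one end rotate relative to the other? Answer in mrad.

3.56 mrad

ω = 2π·3320/60 = 347.7 rad/s, so T = P/ω = 111×10³ / 347.7 = 319.3 N·m.
J = πd⁴/32 = π(0.0713)⁴/32 = 2.537×10^-6 m⁴.
θ = T·L/(G·J) = 319.3 × 2.28 / (80.5×10⁹ × 2.537×10^-6) = 3.564×10^-3 rad.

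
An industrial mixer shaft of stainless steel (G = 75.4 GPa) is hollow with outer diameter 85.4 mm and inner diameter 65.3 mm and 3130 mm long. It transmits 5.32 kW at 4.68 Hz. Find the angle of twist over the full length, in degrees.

ω = 2π·4.68 = 29.41 rad/s, so T = P/ω = 5.32×10³ / 29.41 = 180.9 N·m.
J = π(d_o⁴ − d_i⁴)/32 = π(0.0854⁴ − 0.0653⁴)/32 = 3.437×10^-6 m⁴.
θ = T·L/(G·J) = 180.9 × 3.13 / (75.4×10⁹ × 3.437×10^-6) = 2.185×10^-3 rad.

0.125°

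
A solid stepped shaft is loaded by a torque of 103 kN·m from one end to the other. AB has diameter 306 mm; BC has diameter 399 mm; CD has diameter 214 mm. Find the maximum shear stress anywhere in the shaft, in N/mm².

Under the same torque, τ_max = 16T/(πd³) is largest where d is smallest — segment CD (d = 214 mm).
τ_max = 16·103000/(π·(0.214)³) = 5.353×10^7 Pa.

53.5 N/mm²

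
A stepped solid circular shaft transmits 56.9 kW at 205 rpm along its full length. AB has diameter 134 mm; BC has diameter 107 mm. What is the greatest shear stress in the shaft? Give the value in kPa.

11000 kPa

ω = 2π·205/60 = 21.47 rad/s, so T = P/ω = 56.9×10³ / 21.47 = 2651 N·m.
Under the same torque, τ_max = 16T/(πd³) is largest where d is smallest — segment BC (d = 107 mm).
τ_max = 16·2651/(π·(0.107)³) = 1.102×10^7 Pa.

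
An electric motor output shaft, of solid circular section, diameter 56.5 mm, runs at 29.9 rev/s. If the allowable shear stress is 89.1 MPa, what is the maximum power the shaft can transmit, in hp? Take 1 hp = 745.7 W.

795 hp

J = πd⁴/32 = π(0.0565)⁴/32 = 1.000×10^-6 m⁴.
T_max = τ_allow·J/r = 8.91×10^7 × 1.000×10^-6 / 0.0283 = 3155 N·m.
ω = 2π·29.9 = 187.9 rad/s, so P_max = T_max·ω = 5.928×10^5 W.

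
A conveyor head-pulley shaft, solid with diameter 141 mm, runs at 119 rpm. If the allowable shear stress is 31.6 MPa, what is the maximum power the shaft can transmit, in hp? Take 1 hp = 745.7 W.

291 hp

J = πd⁴/32 = π(0.141)⁴/32 = 3.880×10^-5 m⁴.
T_max = τ_allow·J/r = 3.16×10^7 × 3.880×10^-5 / 0.0705 = 17390 N·m.
ω = 2π·119/60 = 12.46 rad/s, so P_max = T_max·ω = 2.167×10^5 W.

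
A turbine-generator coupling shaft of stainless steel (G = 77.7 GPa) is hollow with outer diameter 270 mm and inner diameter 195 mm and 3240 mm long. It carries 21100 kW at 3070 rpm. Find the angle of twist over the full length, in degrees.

ω = 2π·3070/60 = 321.5 rad/s, so T = P/ω = 21100×10³ / 321.5 = 65630 N·m.
J = π(d_o⁴ − d_i⁴)/32 = π(0.270⁴ − 0.195⁴)/32 = 3.798×10^-4 m⁴.
θ = T·L/(G·J) = 65630 × 3.24 / (77.7×10⁹ × 3.798×10^-4) = 7.206×10^-3 rad.

0.413°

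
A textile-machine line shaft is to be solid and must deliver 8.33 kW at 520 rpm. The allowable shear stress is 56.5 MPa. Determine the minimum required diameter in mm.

24.0 mm

ω = 2π·520/60 = 54.45 rad/s, so T = P/ω = 8.33×10³ / 54.45 = 153.0 N·m.
For a solid shaft τ_max = 16T/(πd³), so d = (16T/(π τ_allow))^(1/3) = (16·153.0/(π·5.65×10^7))^(1/3) = 0.02398 m.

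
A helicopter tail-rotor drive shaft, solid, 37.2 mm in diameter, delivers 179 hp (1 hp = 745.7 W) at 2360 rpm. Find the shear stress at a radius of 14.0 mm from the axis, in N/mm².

ω = 2π·2360/60 = 247.1 rad/s, so T = P/ω = 179×745.7 / 247.1 = 540.1 N·m.
J = πd⁴/32 = π(0.0372)⁴/32 = 1.880×10^-7 m⁴.
Shear stress varies linearly with radius: τ = T·r/J = 540.1 × 0.0140 / 1.880×10^-7 = 4.022×10^7 Pa.

40.2 N/mm²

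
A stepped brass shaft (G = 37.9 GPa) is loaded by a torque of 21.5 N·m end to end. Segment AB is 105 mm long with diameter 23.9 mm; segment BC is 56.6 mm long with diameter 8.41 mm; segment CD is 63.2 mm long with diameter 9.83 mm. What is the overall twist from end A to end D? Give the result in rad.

J_AB = π(0.0239)⁴/32 = 3.20×10^-8 m⁴; J_BC = π(0.00841)⁴/32 = 4.91×10^-10 m⁴; J_CD = π(0.00983)⁴/32 = 9.17×10^-10 m⁴.
θ = (T/G)·Σ L_i/J_i = (21.50/37.9×10⁹)·(0.105/3.20×10^-8 + 0.0566/4.91×10^-10 + 0.0632/9.17×10^-10) = 0.1063 rad.

0.106 rad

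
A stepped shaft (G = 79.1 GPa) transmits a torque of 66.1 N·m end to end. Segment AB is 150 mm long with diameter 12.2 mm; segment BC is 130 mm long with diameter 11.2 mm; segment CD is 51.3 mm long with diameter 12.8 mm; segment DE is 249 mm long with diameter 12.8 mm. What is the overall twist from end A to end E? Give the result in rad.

J_AB = π(0.0122)⁴/32 = 2.17×10^-9 m⁴; J_BC = π(0.0112)⁴/32 = 1.54×10^-9 m⁴; J_CD = π(0.0128)⁴/32 = 2.64×10^-9 m⁴; J_DE = π(0.0128)⁴/32 = 2.64×10^-9 m⁴.
θ = (T/G)·Σ L_i/J_i = (66.10/79.1×10⁹)·(0.150/2.17×10^-9 + 0.130/1.54×10^-9 + 0.0513/2.64×10^-9 + 0.249/2.64×10^-9) = 0.2232 rad.

0.223 rad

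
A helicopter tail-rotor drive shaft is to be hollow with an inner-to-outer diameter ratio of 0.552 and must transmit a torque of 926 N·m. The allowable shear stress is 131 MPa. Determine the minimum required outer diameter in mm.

34.1 mm

For a hollow shaft with d_i/d_o = 0.552: τ_max = 16T/(π d_o³ (1−k⁴)), so d_o = [16T/(π τ_allow (1−k⁴))]^(1/3) = [16·926.0/(π·1.31×10^8·0.9072)]^(1/3) = 0.03411 m.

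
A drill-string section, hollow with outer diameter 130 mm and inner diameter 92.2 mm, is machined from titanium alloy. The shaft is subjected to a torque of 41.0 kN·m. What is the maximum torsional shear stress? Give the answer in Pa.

J = π(d_o⁴ − d_i⁴)/32 = π(0.130⁴ − 0.0922⁴)/32 = 2.095×10^-5 m⁴.
τ_max = T·r/J = 41000 × 0.0650 / 2.095×10^-5 = 1.272×10^8 Pa.

1.27e8 Pa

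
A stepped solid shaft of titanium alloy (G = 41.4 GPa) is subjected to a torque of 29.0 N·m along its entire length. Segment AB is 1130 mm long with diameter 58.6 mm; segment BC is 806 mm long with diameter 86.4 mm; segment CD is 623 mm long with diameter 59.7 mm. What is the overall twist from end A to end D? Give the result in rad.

J_AB = π(0.0586)⁴/32 = 1.16×10^-6 m⁴; J_BC = π(0.0864)⁴/32 = 5.47×10^-6 m⁴; J_CD = π(0.0597)⁴/32 = 1.25×10^-6 m⁴.
θ = (T/G)·Σ L_i/J_i = (29.00/41.4×10⁹)·(1.13/1.16×10^-6 + 0.806/5.47×10^-6 + 0.623/1.25×10^-6) = 1.137×10^-3 rad.

0.00114 rad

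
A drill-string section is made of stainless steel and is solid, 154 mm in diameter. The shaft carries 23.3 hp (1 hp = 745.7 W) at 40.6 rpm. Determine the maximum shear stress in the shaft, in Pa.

ω = 2π·40.6/60 = 4.252 rad/s, so T = P/ω = 23.3×745.7 / 4.252 = 4087 N·m.
J = πd⁴/32 = π(0.154)⁴/32 = 5.522×10^-5 m⁴.
τ_max = T·r/J = 4087 × 0.0770 / 5.522×10^-5 = 5.699×10^6 Pa.

5.70e6 Pa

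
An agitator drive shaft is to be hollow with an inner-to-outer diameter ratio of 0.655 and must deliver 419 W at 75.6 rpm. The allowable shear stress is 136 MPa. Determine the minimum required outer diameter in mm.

13.4 mm

ω = 2π·75.6/60 = 7.917 rad/s, so T = P/ω = 419 / 7.917 = 52.93 N·m.
For a hollow shaft with d_i/d_o = 0.655: τ_max = 16T/(π d_o³ (1−k⁴)), so d_o = [16T/(π τ_allow (1−k⁴))]^(1/3) = [16·52.93/(π·1.36×10^8·0.8159)]^(1/3) = 0.01344 m.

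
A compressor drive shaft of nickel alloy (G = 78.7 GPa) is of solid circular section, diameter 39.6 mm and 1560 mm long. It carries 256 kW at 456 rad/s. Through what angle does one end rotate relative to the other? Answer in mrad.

ω = 456 rad/s, so T = P/ω = 256×10³ / 456.0 = 561.4 N·m.
J = πd⁴/32 = π(0.0396)⁴/32 = 2.414×10^-7 m⁴.
θ = T·L/(G·J) = 561.4 × 1.56 / (78.7×10⁹ × 2.414×10^-7) = 0.04609 rad.

46.1 mrad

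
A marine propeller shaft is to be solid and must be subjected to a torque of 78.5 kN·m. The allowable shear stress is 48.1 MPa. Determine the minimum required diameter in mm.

For a solid shaft τ_max = 16T/(πd³), so d = (16T/(π τ_allow))^(1/3) = (16·78500/(π·4.81×10^7))^(1/3) = 0.2026 m.

203 mm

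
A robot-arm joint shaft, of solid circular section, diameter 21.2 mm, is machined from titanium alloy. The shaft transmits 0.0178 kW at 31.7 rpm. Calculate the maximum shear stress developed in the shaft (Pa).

2.87e6 Pa

ω = 2π·31.7/60 = 3.320 rad/s, so T = P/ω = 0.0178×10³ / 3.320 = 5.362 N·m.
J = πd⁴/32 = π(0.0212)⁴/32 = 1.983×10^-8 m⁴.
τ_max = T·r/J = 5.362 × 0.0106 / 1.983×10^-8 = 2.866×10^6 Pa.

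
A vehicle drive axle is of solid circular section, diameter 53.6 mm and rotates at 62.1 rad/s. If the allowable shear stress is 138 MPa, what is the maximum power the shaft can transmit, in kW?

J = πd⁴/32 = π(0.0536)⁴/32 = 8.103×10^-7 m⁴.
T_max = τ_allow·J/r = 1.38×10^8 × 8.103×10^-7 / 0.0268 = 4173 N·m.
ω = 62.1 rad/s, so P_max = T_max·ω = 2.591×10^5 W.

259 kW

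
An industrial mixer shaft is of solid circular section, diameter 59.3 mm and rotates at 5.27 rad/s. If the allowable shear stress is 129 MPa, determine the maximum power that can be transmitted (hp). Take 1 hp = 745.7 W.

J = πd⁴/32 = π(0.0593)⁴/32 = 1.214×10^-6 m⁴.
T_max = τ_allow·J/r = 1.29×10^8 × 1.214×10^-6 / 0.0296 = 5282 N·m.
ω = 5.27 rad/s, so P_max = T_max·ω = 2.784×10^4 W.

37.3 hp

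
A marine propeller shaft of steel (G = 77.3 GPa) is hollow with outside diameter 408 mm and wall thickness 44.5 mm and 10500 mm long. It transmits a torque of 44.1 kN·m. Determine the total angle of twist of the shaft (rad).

J = π(d_o⁴ − d_i⁴)/32 = π(0.408⁴ − 0.319⁴)/32 = 1.704×10^-3 m⁴.
θ = T·L/(G·J) = 44100 × 10.5 / (77.3×10⁹ × 1.704×10^-3) = 3.516×10^-3 rad.

0.00352 rad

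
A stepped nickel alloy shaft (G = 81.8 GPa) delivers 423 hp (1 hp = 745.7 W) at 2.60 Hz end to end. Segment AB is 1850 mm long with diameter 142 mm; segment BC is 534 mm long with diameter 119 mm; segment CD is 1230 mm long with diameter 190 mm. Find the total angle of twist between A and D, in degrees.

ω = 2π·2.60 = 16.34 rad/s, so T = P/ω = 423×745.7 / 16.34 = 19310 N·m.
J_AB = π(0.142)⁴/32 = 3.99×10^-5 m⁴; J_BC = π(0.119)⁴/32 = 1.97×10^-5 m⁴; J_CD = π(0.190)⁴/32 = 1.28×10^-4 m⁴.
θ = (T/G)·Σ L_i/J_i = (19310/81.8×10⁹)·(1.85/3.99×10^-5 + 0.534/1.97×10^-5 + 1.23/1.28×10^-4) = 0.01961 rad.

1.12°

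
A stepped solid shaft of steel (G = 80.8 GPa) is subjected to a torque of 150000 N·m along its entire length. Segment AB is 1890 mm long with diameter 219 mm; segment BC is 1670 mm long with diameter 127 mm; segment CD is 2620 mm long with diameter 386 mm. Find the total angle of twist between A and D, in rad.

J_AB = π(0.219)⁴/32 = 2.26×10^-4 m⁴; J_BC = π(0.127)⁴/32 = 2.55×10^-5 m⁴; J_CD = π(0.386)⁴/32 = 2.18×10^-3 m⁴.
θ = (T/G)·Σ L_i/J_i = (150000/80.8×10⁹)·(1.89/2.26×10^-4 + 1.67/2.55×10^-5 + 2.62/2.18×10^-3) = 0.1392 rad.

0.139 rad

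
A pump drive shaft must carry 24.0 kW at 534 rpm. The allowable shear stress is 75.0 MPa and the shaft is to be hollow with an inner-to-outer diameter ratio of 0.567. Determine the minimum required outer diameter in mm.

31.9 mm

ω = 2π·534/60 = 55.92 rad/s, so T = P/ω = 24.0×10³ / 55.92 = 429.2 N·m.
For a hollow shaft with d_i/d_o = 0.567: τ_max = 16T/(π d_o³ (1−k⁴)), so d_o = [16T/(π τ_allow (1−k⁴))]^(1/3) = [16·429.2/(π·7.50×10^7·0.8966)]^(1/3) = 0.03191 m.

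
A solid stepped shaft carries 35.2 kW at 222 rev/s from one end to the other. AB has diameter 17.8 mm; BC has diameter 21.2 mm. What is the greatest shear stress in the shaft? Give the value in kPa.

ω = 2π·222 = 1395 rad/s, so T = P/ω = 35.2×10³ / 1395 = 25.24 N·m.
Under the same torque, τ_max = 16T/(πd³) is largest where d is smallest — segment AB (d = 17.8 mm).
τ_max = 16·25.24/(π·(0.0178)³) = 2.279×10^7 Pa.

22800 kPa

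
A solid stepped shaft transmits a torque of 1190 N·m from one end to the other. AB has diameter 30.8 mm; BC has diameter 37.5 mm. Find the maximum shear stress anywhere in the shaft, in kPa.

207000 kPa

Under the same torque, τ_max = 16T/(πd³) is largest where d is smallest — segment AB (d = 30.8 mm).
τ_max = 16·1190/(π·(0.0308)³) = 2.074×10^8 Pa.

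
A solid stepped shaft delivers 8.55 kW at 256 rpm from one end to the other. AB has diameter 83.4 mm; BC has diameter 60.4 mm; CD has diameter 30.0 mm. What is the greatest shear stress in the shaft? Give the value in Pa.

ω = 2π·256/60 = 26.81 rad/s, so T = P/ω = 8.55×10³ / 26.81 = 318.9 N·m.
Under the same torque, τ_max = 16T/(πd³) is largest where d is smallest — segment CD (d = 30.0 mm).
τ_max = 16·318.9/(π·(0.0300)³) = 6.016×10^7 Pa.

6.02e7 Pa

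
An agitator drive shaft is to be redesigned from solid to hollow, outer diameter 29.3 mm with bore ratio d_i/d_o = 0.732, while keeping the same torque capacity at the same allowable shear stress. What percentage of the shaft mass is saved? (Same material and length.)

41.8 %

Equal τ_max and T ⇒ the solid shaft needs d_s³ = d_o³(1−k⁴), so d_s = 29.3·(1−0.732⁴)^(1/3) = 26.17 mm.
Area ratio A_h/A_s = d_o²(1−k²)/d_s² = (1−k²)/(1−k⁴)^(2/3) = 0.5817.
Mass saving = 1 − 0.5817 = 41.8 %.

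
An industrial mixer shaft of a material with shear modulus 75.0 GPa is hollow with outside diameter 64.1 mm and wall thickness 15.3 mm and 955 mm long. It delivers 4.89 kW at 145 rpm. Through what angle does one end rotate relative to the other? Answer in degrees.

ω = 2π·145/60 = 15.18 rad/s, so T = P/ω = 4.89×10³ / 15.18 = 322.0 N·m.
J = π(d_o⁴ − d_i⁴)/32 = π(0.0641⁴ − 0.0335⁴)/32 = 1.534×10^-6 m⁴.
θ = T·L/(G·J) = 322.0 × 0.955 / (75.0×10⁹ × 1.534×10^-6) = 2.674×10^-3 rad.

0.153°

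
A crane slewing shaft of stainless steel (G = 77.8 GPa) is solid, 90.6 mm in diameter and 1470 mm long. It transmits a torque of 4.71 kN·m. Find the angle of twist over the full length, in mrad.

13.5 mrad

J = πd⁴/32 = π(0.0906)⁴/32 = 6.615×10^-6 m⁴.
θ = T·L/(G·J) = 4710 × 1.47 / (77.8×10⁹ × 6.615×10^-6) = 0.01345 rad.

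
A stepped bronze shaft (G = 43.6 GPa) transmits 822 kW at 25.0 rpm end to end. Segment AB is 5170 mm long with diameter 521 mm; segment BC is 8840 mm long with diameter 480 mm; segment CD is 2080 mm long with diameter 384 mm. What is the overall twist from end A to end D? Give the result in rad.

0.0244 rad

ω = 2π·25.0/60 = 2.618 rad/s, so T = P/ω = 822×10³ / 2.618 = 314000 N·m.
J_AB = π(0.521)⁴/32 = 7.23×10^-3 m⁴; J_BC = π(0.480)⁴/32 = 5.21×10^-3 m⁴; J_CD = π(0.384)⁴/32 = 2.13×10^-3 m⁴.
θ = (T/G)·Σ L_i/J_i = (314000/43.6×10⁹)·(5.17/7.23×10^-3 + 8.84/5.21×10^-3 + 2.08/2.13×10^-3) = 0.02438 rad.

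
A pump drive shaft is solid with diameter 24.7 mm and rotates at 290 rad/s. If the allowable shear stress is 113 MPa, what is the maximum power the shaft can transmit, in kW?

J = πd⁴/32 = π(0.0247)⁴/32 = 3.654×10^-8 m⁴.
T_max = τ_allow·J/r = 1.13×10^8 × 3.654×10^-8 / 0.0123 = 334.3 N·m.
ω = 290 rad/s, so P_max = T_max·ω = 9.696×10^4 W.

97.0 kW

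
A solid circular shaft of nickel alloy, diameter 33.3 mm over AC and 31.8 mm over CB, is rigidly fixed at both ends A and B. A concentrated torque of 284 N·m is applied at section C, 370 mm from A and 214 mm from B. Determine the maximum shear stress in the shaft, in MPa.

Compatibility: T_A·a/J_AC = T_B·b/J_CB with T_A + T_B = T₀.
J_AC = 1.21×10^-7 m⁴, J_CB = 1.00×10^-7 m⁴, so T_A = T₀·(J_AC/a)/((J_AC/a)+(J_CB/b)) = 116.5 N·m, T_B = 167.5 N·m.
τ in each portion: τ_AC = 1.61×10^7 Pa, τ_CB = 2.65×10^7 Pa; maximum is in CB.
τ_max = T_CB·r/J = 167.5·0.0159/1.00×10^-7 = 2.653×10^7 Pa.

26.5 MPa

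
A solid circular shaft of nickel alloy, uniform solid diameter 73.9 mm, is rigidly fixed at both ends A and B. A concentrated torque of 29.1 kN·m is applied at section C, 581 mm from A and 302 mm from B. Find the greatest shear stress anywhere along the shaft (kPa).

242000 kPa

With uniform GJ and both ends fixed, compatibility θ_AC = θ_CB gives T_A·a = T_B·b, together with T_A + T_B = T₀.
T_A = T₀·b/(a+b) = 29100·302/883.0 = 9953 N·m; T_B = 19150 N·m.
τ in each portion: τ_AC = 1.26×10^8 Pa, τ_CB = 2.42×10^8 Pa; maximum is in CB.
τ_max = T_CB·r/J = 19150·0.0370/2.93×10^-6 = 2.416×10^8 Pa.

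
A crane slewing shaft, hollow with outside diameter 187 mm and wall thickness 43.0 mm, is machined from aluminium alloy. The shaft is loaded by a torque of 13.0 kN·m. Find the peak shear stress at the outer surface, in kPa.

J = π(d_o⁴ − d_i⁴)/32 = π(0.187⁴ − 0.101⁴)/32 = 1.098×10^-4 m⁴.
τ_max = T·r/J = 13000 × 0.0935 / 1.098×10^-4 = 1.107×10^7 Pa.

11100 kPa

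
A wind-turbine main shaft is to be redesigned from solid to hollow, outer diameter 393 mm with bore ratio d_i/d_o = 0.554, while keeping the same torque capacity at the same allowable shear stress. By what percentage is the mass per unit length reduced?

Equal τ_max and T ⇒ the solid shaft needs d_s³ = d_o³(1−k⁴), so d_s = 393·(1−0.554⁴)^(1/3) = 380.3 mm.
Area ratio A_h/A_s = d_o²(1−k²)/d_s² = (1−k²)/(1−k⁴)^(2/3) = 0.7403.
Mass saving = 1 − 0.7403 = 26.0 %.

26.0 %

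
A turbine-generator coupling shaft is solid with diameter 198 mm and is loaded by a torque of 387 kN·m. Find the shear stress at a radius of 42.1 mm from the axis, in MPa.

108 MPa

J = πd⁴/32 = π(0.198)⁴/32 = 1.509×10^-4 m⁴.
Shear stress varies linearly with radius: τ = T·r/J = 387000 × 0.0421 / 1.509×10^-4 = 1.080×10^8 Pa.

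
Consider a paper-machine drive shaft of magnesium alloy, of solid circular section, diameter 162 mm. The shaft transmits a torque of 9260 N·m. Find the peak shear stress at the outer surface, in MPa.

J = πd⁴/32 = π(0.162)⁴/32 = 6.762×10^-5 m⁴.
τ_max = T·r/J = 9260 × 0.0810 / 6.762×10^-5 = 1.109×10^7 Pa.

11.1 MPa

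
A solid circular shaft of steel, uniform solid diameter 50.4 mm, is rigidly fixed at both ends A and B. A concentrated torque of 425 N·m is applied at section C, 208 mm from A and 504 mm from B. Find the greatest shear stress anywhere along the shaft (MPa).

12.0 MPa

With uniform GJ and both ends fixed, compatibility θ_AC = θ_CB gives T_A·a = T_B·b, together with T_A + T_B = T₀.
T_A = T₀·b/(a+b) = 425.0·504/712.0 = 300.8 N·m; T_B = 124.2 N·m.
τ in each portion: τ_AC = 1.20×10^7 Pa, τ_CB = 4.94×10^6 Pa; maximum is in AC.
τ_max = T_AC·r/J = 300.8·0.0252/6.33×10^-7 = 1.197×10^7 Pa.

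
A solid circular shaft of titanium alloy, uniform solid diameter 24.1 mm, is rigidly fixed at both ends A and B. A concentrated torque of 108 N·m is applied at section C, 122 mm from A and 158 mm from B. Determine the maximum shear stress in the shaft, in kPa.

22200 kPa

With uniform GJ and both ends fixed, compatibility θ_AC = θ_CB gives T_A·a = T_B·b, together with T_A + T_B = T₀.
T_A = T₀·b/(a+b) = 108.0·158/280.0 = 60.94 N·m; T_B = 47.06 N·m.
τ in each portion: τ_AC = 2.22×10^7 Pa, τ_CB = 1.71×10^7 Pa; maximum is in AC.
τ_max = T_AC·r/J = 60.94·0.0120/3.31×10^-8 = 2.217×10^7 Pa.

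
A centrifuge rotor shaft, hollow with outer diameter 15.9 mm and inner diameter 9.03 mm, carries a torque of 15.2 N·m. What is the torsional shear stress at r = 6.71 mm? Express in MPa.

18.1 MPa

J = π(d_o⁴ − d_i⁴)/32 = π(0.0159⁴ − 0.00903⁴)/32 = 5.622×10^-9 m⁴.
Shear stress varies linearly with radius: τ = T·r/J = 15.20 × 0.00671 / 5.622×10^-9 = 1.814×10^7 Pa.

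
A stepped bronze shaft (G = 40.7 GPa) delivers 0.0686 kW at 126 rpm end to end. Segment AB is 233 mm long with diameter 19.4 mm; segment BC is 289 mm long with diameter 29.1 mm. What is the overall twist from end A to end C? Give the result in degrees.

0.153°

ω = 2π·126/60 = 13.19 rad/s, so T = P/ω = 0.0686×10³ / 13.19 = 5.199 N·m.
J_AB = π(0.0194)⁴/32 = 1.39×10^-8 m⁴; J_BC = π(0.0291)⁴/32 = 7.04×10^-8 m⁴.
θ = (T/G)·Σ L_i/J_i = (5.199/40.7×10⁹)·(0.233/1.39×10^-8 + 0.289/7.04×10^-8) = 2.665×10^-3 rad.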